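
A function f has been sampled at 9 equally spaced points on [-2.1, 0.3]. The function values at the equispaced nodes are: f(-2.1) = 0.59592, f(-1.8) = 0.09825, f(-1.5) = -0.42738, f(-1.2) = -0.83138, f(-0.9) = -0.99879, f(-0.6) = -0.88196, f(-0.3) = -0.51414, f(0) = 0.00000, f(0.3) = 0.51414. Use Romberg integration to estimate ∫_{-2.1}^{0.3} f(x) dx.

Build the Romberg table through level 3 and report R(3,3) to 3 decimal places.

-0.923

R(0,0) (trapezoid, 1 panel, h=2.4000): 1.33207
R(1,0) (trapezoid, 2 panels, h=1.2000): -0.53251
R(2,0) (trapezoid, 4 panels, h=0.6000): -0.83117
R(3,0) (trapezoid, 8 panels, h=0.3000): -0.90011
R(1,1) = -0.53251 + (-0.53251 − 1.33207)/3 = -1.15404
R(2,1) = -0.83117 + (-0.83117 − (-0.53251))/3 = -0.93072
R(3,1) = -0.90011 + (-0.90011 − (-0.83117))/3 = -0.92309
R(2,2) = -0.93072 + (-0.93072 − (-1.15404))/15 = -0.91583
R(3,2) = -0.92309 + (-0.92309 − (-0.93072))/15 = -0.92258
R(3,3) = -0.92258 + (-0.92258 − (-0.91583))/63 = -0.92269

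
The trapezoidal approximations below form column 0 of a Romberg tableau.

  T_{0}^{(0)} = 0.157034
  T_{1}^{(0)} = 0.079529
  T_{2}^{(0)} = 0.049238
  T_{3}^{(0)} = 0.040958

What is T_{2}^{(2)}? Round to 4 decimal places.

0.0382

Richardson extrapolation on the trapezoidal column (denominator 4−1=3):
T_{1}^{(1)} = (4·0.079529 − 0.157034) / 3 = 0.053694
T_{2}^{(1)} = 0.049238 + (0.049238 − 0.079529)/3 = 0.039141
T_{2}^{(2)} = (16·0.039141 − 0.053694) / 15 = 0.038171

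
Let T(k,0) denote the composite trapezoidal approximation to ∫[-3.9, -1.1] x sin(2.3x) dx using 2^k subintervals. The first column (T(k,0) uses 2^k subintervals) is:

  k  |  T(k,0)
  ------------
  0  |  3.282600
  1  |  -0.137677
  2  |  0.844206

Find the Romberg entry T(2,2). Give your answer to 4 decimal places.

Richardson extrapolation on the trapezoidal column (denominator 4−1=3):
T(1,1) = (4·(-0.137677) − 3.282600) / 3 = -1.277769
T(2,1) = 0.844206 + (0.844206 − (-0.137677))/3 = 1.171500
T(2,2) = 1.171500 + (1.171500 − (-1.277769))/15 = 1.334785

1.3348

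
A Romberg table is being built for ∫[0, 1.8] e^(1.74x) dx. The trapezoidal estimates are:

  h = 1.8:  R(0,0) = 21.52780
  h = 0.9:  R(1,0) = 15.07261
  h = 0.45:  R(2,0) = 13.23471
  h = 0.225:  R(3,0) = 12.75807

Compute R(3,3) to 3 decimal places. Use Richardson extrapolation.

12.598

Richardson extrapolation on the trapezoidal column (denominator 4−1=3):
R(1,1) = 15.07261 + (15.07261 − 21.52780)/3 = 12.92088
R(2,1) = (4·13.23471 − 15.07261) / 3 = 12.62208
R(3,1) = (4·12.75807 − 13.23471) / 3 = 12.59919
R(2,2) = (16·12.62208 − 12.92088) / 15 = 12.60216
R(3,2) = (16·12.59919 − 12.62208) / 15 = 12.59766
R(3,3) = (64·12.59766 − 12.60216) / 63 = 12.59759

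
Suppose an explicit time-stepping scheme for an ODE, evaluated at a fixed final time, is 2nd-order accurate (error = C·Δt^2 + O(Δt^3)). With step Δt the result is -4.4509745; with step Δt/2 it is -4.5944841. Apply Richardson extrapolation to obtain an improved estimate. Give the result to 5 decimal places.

The leading error scales as Δt^2; refining by a factor of 2 reduces it by 2^2 = 4.
Extrapolated value = (4·A(Δt/2) − A(Δt)) / (4 − 1)
= (4·(-4.5944841) − (-4.4509745)) / 3
= -13.9269619 / 3 = -4.6423206

-4.64232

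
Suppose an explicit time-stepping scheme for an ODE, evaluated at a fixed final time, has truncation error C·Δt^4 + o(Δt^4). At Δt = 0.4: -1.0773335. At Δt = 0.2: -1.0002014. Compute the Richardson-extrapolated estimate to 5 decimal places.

Extrapolated value = (16·A(Δt/2) − A(Δt)) / (16 − 1)
= (16·(-1.0002014) − (-1.0773335)) / 15
= -14.9258889 / 15 = -0.9950593

-0.99506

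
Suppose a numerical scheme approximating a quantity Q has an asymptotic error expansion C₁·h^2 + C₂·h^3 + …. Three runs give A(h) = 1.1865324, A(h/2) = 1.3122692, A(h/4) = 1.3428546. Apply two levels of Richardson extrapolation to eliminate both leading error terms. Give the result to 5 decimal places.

1.35289

First eliminate the h^2 term (factor 2^2 = 4):
  B₁ = (4·1.3122692 − 1.1865324)/3 = 1.3541815
  B₂ = (4·1.3428546 − 1.3122692)/3 = 1.3530497
Then eliminate the h^3 term (factor 2^3 = 8):
  (8·1.3530497 − 1.3541815)/7 = 1.3528880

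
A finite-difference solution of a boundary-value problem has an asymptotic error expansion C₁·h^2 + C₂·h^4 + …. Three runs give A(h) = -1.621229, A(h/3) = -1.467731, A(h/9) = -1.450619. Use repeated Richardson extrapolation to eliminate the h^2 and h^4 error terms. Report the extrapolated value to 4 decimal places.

-1.4485

First eliminate the h^2 term (factor 3^2 = 9):
  B₁ = (9·(-1.467731) − (-1.621229))/8 = -1.448544
  B₂ = (9·(-1.450619) − (-1.467731))/8 = -1.448480
Then eliminate the h^4 term (factor 3^4 = 81):
  (81·(-1.448480) − (-1.448544))/80 = -1.448479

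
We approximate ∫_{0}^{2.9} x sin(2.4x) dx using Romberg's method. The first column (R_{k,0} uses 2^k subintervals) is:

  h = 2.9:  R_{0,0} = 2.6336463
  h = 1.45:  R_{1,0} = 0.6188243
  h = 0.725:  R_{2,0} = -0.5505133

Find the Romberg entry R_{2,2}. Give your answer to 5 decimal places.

-0.99946

Richardson extrapolation on the trapezoidal column (denominator 4−1=3):
R_{1,1} = 0.6188243 + (0.6188243 − 2.6336463)/3 = -0.0527830
R_{2,1} = (4·(-0.5505133) − 0.6188243) / 3 = -0.9402925
R_{2,2} = -0.9402925 + (-0.9402925 − (-0.0527830))/15 = -0.9994598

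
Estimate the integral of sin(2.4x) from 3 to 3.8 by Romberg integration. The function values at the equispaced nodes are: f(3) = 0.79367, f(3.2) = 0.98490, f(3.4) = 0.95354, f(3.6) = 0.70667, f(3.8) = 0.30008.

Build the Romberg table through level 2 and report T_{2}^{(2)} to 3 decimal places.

0.651

T_{0}^{(0)} (trapezoid, 1 panel, h=0.8000): 0.43750
T_{1}^{(0)} (trapezoid, 2 panels, h=0.4000): 0.60017
T_{2}^{(0)} (trapezoid, 4 panels, h=0.2000): 0.63840
T_{1}^{(1)} = 0.60017 + (0.60017 − 0.43750)/3 = 0.65439
T_{2}^{(1)} = 0.63840 + (0.63840 − 0.60017)/3 = 0.65114
T_{2}^{(2)} = 0.65114 + (0.65114 − 0.65439)/15 = 0.65092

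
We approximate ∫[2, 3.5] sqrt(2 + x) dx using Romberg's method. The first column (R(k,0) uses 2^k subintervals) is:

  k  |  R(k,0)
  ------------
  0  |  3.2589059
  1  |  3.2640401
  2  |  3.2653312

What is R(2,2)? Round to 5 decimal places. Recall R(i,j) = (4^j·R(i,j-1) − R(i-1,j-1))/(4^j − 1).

3.26576

R(1,1) = (4·3.2640401 − 3.2589059) / 3 = 3.2657515
R(2,1) = (4·3.2653312 − 3.2640401) / 3 = 3.2657616
R(2,2) = 3.2657616 + (3.2657616 − 3.2657515)/15 = 3.2657623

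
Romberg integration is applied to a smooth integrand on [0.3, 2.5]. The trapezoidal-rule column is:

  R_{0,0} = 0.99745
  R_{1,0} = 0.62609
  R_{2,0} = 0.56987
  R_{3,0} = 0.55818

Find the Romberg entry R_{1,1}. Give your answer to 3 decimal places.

R_{1,1} = (4·0.62609 − 0.99745) / 3 = 0.50230

0.502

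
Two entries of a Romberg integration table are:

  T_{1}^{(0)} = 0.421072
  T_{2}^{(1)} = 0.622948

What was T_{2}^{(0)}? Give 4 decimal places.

From T_{2}^{(1)} = (4·T_{2}^{(0)} − T_{1}^{(0)})/3, solve for T_{2}^{(0)}:
4·T_{2}^{(0)} = 3·0.622948 + 0.421072 = 2.289916
T_{2}^{(0)} = 0.572479

0.5725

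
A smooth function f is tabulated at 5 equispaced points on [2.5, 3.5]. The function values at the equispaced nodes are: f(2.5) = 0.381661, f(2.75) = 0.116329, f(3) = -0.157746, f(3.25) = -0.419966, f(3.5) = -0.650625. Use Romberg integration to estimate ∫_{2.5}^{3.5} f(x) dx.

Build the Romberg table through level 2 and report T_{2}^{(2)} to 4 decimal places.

T_{0}^{(0)} (trapezoid, 1 panel, h=1.0000): -0.134482
T_{1}^{(0)} (trapezoid, 2 panels, h=0.5000): -0.146114
T_{2}^{(0)} (trapezoid, 4 panels, h=0.2500): -0.148966
T_{1}^{(1)} = -0.146114 + (-0.146114 − (-0.134482))/3 = -0.149991
T_{2}^{(1)} = -0.148966 + (-0.148966 − (-0.146114))/3 = -0.149917
T_{2}^{(2)} = -0.149917 + (-0.149917 − (-0.149991))/15 = -0.149912

-0.1499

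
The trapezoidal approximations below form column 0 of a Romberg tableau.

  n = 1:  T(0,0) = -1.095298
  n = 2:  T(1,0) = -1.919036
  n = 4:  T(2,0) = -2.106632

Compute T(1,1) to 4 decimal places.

-2.1936

T(1,1) = -1.919036 + (-1.919036 − (-1.095298))/3 = -2.193615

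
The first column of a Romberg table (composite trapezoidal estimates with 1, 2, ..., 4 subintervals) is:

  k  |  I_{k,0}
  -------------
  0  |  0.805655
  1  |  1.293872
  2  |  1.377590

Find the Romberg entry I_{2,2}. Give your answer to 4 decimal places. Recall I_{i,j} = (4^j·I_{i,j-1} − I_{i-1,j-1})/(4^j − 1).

Richardson extrapolation on the trapezoidal column (denominator 4−1=3):
I_{1,1} = (4·1.293872 − 0.805655) / 3 = 1.456611
I_{2,1} = 1.377590 + (1.377590 − 1.293872)/3 = 1.405496
I_{2,2} = (16·1.405496 − 1.456611) / 15 = 1.402088

1.4021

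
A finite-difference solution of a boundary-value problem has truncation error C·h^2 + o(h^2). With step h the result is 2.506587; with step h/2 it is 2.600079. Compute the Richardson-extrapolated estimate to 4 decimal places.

Extrapolated value = (4·A(h/2) − A(h)) / (4 − 1)
= (4·2.600079 − 2.506587) / 3
= 7.893729 / 3 = 2.631243

2.6312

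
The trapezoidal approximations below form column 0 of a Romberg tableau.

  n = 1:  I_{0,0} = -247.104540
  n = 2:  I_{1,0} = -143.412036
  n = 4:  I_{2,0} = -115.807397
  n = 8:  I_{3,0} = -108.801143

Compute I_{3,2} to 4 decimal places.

I_{2,1} = (4·(-115.807397) − (-143.412036)) / 3 = -106.605851
I_{3,1} = -108.801143 + (-108.801143 − (-115.807397))/3 = -106.465725
I_{3,2} = (16·(-106.465725) − (-106.605851)) / 15 = -106.456383

-106.4564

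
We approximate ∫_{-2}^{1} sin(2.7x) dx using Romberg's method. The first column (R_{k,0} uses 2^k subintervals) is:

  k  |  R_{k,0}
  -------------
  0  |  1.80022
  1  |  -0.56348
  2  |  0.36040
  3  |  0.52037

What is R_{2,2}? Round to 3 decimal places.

0.803

Richardson extrapolation on the trapezoidal column (denominator 4−1=3):
R_{1,1} = (4·(-0.56348) − 1.80022) / 3 = -1.35138
R_{2,1} = 0.36040 + (0.36040 − (-0.56348))/3 = 0.66836
R_{2,2} = 0.66836 + (0.66836 − (-1.35138))/15 = 0.80301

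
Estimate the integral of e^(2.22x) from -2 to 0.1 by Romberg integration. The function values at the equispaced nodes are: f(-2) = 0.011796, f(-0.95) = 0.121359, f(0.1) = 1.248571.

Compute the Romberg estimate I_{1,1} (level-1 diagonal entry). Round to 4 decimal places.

0.6110

I_{0,0} (trapezoid, 1 panel, h=2.1000): 1.323385
I_{1,0} (trapezoid, 2 panels, h=1.0500): 0.789120
I_{1,1} = 0.789120 + (0.789120 − 1.323385)/3 = 0.611032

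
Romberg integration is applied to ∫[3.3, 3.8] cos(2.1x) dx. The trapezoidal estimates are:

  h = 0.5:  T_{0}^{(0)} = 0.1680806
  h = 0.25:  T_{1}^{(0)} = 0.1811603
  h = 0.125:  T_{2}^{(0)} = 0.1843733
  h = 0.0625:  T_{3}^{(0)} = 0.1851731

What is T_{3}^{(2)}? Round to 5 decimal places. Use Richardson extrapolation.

0.18544

T_{2}^{(1)} = 0.1843733 + (0.1843733 − 0.1811603)/3 = 0.1854443
T_{3}^{(1)} = 0.1851731 + (0.1851731 − 0.1843733)/3 = 0.1854397
T_{3}^{(2)} = (16·0.1854397 − 0.1854443) / 15 = 0.1854394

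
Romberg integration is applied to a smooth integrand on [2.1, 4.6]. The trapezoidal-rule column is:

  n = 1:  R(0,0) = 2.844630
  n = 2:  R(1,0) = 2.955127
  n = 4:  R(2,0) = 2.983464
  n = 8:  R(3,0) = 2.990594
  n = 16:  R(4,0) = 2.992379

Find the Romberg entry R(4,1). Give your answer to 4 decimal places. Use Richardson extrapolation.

Richardson extrapolation on the trapezoidal column (denominator 4−1=3):
R(4,1) = 2.992379 + (2.992379 − 2.990594)/3 = 2.992974
(Column j=1 coincides with Simpson's rule on the same nodes.)

2.9930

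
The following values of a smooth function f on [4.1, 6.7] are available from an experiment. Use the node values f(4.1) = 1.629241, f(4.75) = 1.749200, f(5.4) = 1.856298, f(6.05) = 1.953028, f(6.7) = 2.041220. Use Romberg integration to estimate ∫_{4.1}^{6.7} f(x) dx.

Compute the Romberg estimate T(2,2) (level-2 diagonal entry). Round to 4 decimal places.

T(0,0) (trapezoid, 1 panel, h=2.6000): 4.771599
T(1,0) (trapezoid, 2 panels, h=1.3000): 4.798987
T(2,0) (trapezoid, 4 panels, h=0.6500): 4.805942
T(1,1) = 4.798987 + (4.798987 − 4.771599)/3 = 4.808116
T(2,1) = 4.805942 + (4.805942 − 4.798987)/3 = 4.808260
T(2,2) = 4.808260 + (4.808260 − 4.808116)/15 = 4.808270

4.8083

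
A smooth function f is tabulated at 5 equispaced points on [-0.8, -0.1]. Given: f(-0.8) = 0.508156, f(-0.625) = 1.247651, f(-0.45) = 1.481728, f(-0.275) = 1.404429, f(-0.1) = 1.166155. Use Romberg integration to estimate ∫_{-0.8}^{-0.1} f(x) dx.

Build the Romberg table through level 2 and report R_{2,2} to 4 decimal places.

0.8895

R_{0,0} (trapezoid, 1 panel, h=0.7000): 0.586009
R_{1,0} (trapezoid, 2 panels, h=0.3500): 0.811609
R_{2,0} (trapezoid, 4 panels, h=0.1750): 0.869919
R_{1,1} = 0.811609 + (0.811609 − 0.586009)/3 = 0.886809
R_{2,1} = 0.869919 + (0.869919 − 0.811609)/3 = 0.889356
R_{2,2} = 0.889356 + (0.889356 − 0.886809)/15 = 0.889526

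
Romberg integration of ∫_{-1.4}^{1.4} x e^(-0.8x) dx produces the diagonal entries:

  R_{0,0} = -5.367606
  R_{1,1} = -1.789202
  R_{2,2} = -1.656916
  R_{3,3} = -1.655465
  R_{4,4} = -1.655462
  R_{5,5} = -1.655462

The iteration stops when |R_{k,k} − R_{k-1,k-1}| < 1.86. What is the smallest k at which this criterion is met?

|R_{1,1} − R_{0,0}| = 3.578404 ≥ 1.86
|R_{2,2} − R_{1,1}| = 0.132286 < 1.86

k = 2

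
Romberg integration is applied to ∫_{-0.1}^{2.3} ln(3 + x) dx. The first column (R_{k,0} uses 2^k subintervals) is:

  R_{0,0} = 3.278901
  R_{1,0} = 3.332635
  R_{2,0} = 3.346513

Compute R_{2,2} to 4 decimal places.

R_{1,1} = 3.332635 + (3.332635 − 3.278901)/3 = 3.350546
R_{2,1} = (4·3.346513 − 3.332635) / 3 = 3.351139
R_{2,2} = (16·3.351139 − 3.350546) / 15 = 3.351179

3.3512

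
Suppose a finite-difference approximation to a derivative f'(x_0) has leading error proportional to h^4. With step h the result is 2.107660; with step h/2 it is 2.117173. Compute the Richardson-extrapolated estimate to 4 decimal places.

2.1178

The leading error scales as h^4; refining by a factor of 2 reduces it by 2^4 = 16.
Extrapolated value = (16·A(h/2) − A(h)) / (16 − 1)
= (16·2.117173 − 2.107660) / 15
= 31.767108 / 15 = 2.117807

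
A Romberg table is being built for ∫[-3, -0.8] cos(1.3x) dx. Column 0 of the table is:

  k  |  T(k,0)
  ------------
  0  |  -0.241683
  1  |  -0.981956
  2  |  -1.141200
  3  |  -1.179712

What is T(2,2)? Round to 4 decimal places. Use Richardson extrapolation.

-1.1920

Richardson extrapolation on the trapezoidal column (denominator 4−1=3):
T(1,1) = (4·(-0.981956) − (-0.241683)) / 3 = -1.228714
T(2,1) = -1.141200 + (-1.141200 − (-0.981956))/3 = -1.194281
T(2,2) = -1.194281 + (-1.194281 − (-1.228714))/15 = -1.191985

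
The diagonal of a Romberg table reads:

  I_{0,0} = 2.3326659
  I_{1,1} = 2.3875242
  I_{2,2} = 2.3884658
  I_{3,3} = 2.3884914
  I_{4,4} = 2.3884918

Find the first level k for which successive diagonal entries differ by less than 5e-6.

k = 4

|I_{1,1} − I_{0,0}| = 0.0548583 ≥ 5e-6
|I_{2,2} − I_{1,1}| = 0.0009416 ≥ 5e-6
|I_{3,3} − I_{2,2}| = 0.0000256 ≥ 5e-6
|I_{4,4} − I_{3,3}| = 0.0000004 < 5e-6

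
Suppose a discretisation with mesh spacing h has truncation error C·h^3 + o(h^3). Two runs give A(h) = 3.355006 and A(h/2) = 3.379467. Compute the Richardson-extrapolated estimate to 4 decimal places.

The leading error scales as h^3; refining by a factor of 2 reduces it by 2^3 = 8.
Extrapolated value = (8·A(h/2) − A(h)) / (8 − 1)
= (8·3.379467 − 3.355006) / 7
= 23.680730 / 7 = 3.382961

3.3830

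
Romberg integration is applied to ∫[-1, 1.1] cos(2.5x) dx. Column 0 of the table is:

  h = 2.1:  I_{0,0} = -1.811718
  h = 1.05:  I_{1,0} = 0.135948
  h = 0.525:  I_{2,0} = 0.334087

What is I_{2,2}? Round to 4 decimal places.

Richardson extrapolation on the trapezoidal column (denominator 4−1=3):
I_{1,1} = 0.135948 + (0.135948 − (-1.811718))/3 = 0.785170
I_{2,1} = (4·0.334087 − 0.135948) / 3 = 0.400133
I_{2,2} = (16·0.400133 − 0.785170) / 15 = 0.374464

0.3745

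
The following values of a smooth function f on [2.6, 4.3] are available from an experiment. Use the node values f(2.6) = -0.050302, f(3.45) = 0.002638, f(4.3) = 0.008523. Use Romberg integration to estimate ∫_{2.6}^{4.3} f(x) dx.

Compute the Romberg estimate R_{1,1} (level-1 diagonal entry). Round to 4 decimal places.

-0.0088

R_{0,0} (trapezoid, 1 panel, h=1.7000): -0.035512
R_{1,0} (trapezoid, 2 panels, h=0.8500): -0.015514
R_{1,1} = -0.015514 + (-0.015514 − (-0.035512))/3 = -0.008848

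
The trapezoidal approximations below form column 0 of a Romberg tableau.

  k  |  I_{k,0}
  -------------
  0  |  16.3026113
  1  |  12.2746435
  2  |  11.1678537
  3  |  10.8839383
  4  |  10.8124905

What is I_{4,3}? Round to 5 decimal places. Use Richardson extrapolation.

10.78863

Richardson extrapolation on the trapezoidal column (denominator 4−1=3):
I_{2,1} = 11.1678537 + (11.1678537 − 12.2746435)/3 = 10.7989238
I_{3,1} = 10.8839383 + (10.8839383 − 11.1678537)/3 = 10.7892998
I_{4,1} = 10.8124905 + (10.8124905 − 10.8839383)/3 = 10.7886746
I_{3,2} = (16·10.7892998 − 10.7989238) / 15 = 10.7886582
I_{4,2} = (16·10.7886746 − 10.7892998) / 15 = 10.7886329
I_{4,3} = (64·10.7886329 − 10.7886582) / 63 = 10.7886325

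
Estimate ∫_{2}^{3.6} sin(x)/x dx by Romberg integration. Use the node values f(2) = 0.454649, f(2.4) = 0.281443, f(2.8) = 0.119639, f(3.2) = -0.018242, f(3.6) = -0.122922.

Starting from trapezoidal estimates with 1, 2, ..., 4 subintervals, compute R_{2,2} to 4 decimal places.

R_{0,0} (trapezoid, 1 panel, h=1.6000): 0.265382
R_{1,0} (trapezoid, 2 panels, h=0.8000): 0.228402
R_{2,0} (trapezoid, 4 panels, h=0.4000): 0.219481
R_{1,1} = 0.228402 + (0.228402 − 0.265382)/3 = 0.216075
R_{2,1} = 0.219481 + (0.219481 − 0.228402)/3 = 0.216507
R_{2,2} = 0.216507 + (0.216507 − 0.216075)/15 = 0.216536

0.2165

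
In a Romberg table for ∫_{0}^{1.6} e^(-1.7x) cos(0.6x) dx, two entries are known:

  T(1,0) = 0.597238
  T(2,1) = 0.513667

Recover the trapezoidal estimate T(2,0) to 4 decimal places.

From T(2,1) = (4·T(2,0) − T(1,0))/3, solve for T(2,0):
4·T(2,0) = 3·0.513667 + 0.597238 = 2.138239
T(2,0) = 0.534560

0.5346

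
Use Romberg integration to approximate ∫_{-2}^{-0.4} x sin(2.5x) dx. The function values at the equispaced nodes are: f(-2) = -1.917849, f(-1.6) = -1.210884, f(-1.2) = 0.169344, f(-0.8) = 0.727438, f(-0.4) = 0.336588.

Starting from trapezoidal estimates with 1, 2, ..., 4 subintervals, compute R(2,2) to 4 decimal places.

-0.4357

R(0,0) (trapezoid, 1 panel, h=1.6000): -1.265009
R(1,0) (trapezoid, 2 panels, h=0.8000): -0.497029
R(2,0) (trapezoid, 4 panels, h=0.4000): -0.441893
R(1,1) = -0.497029 + (-0.497029 − (-1.265009))/3 = -0.241036
R(2,1) = -0.441893 + (-0.441893 − (-0.497029))/3 = -0.423514
R(2,2) = -0.423514 + (-0.423514 − (-0.241036))/15 = -0.435679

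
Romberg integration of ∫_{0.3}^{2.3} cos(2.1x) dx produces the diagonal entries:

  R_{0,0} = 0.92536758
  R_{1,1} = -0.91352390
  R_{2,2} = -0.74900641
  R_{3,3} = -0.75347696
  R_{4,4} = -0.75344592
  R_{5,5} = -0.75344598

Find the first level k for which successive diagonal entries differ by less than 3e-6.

|R_{1,1} − R_{0,0}| = 1.83889148 ≥ 3e-6
|R_{2,2} − R_{1,1}| = 0.16451749 ≥ 3e-6
|R_{3,3} − R_{2,2}| = 0.00447055 ≥ 3e-6
|R_{4,4} − R_{3,3}| = 0.00003104 ≥ 3e-6
|R_{5,5} − R_{4,4}| = 0.00000006 < 3e-6

k = 5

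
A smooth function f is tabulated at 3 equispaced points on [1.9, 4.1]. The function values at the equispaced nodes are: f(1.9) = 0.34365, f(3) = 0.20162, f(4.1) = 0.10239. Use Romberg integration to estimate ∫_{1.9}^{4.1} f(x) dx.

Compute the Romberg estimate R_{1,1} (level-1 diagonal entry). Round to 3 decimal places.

0.459

R_{0,0} (trapezoid, 1 panel, h=2.2000): 0.49064
R_{1,0} (trapezoid, 2 panels, h=1.1000): 0.46710
R_{1,1} = 0.46710 + (0.46710 − 0.49064)/3 = 0.45925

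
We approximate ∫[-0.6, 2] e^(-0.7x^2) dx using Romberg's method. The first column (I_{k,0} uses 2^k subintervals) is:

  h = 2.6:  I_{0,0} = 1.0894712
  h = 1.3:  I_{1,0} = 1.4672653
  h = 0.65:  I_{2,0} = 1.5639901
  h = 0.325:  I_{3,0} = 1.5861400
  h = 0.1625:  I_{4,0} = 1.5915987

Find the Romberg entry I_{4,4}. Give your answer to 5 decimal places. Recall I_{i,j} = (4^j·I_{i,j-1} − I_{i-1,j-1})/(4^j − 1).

I_{1,1} = 1.4672653 + (1.4672653 − 1.0894712)/3 = 1.5931967
I_{2,1} = 1.5639901 + (1.5639901 − 1.4672653)/3 = 1.5962317
I_{3,1} = (4·1.5861400 − 1.5639901) / 3 = 1.5935233
I_{4,1} = (4·1.5915987 − 1.5861400) / 3 = 1.5934183
I_{2,2} = (16·1.5962317 − 1.5931967) / 15 = 1.5964340
I_{3,2} = 1.5935233 + (1.5935233 − 1.5962317)/15 = 1.5933427
I_{4,2} = 1.5934183 + (1.5934183 − 1.5935233)/15 = 1.5934113
I_{3,3} = 1.5933427 + (1.5933427 − 1.5964340)/63 = 1.5932936
I_{4,3} = 1.5934113 + (1.5934113 − 1.5933427)/63 = 1.5934124
I_{4,4} = 1.5934124 + (1.5934124 − 1.5932936)/255 = 1.5934129

1.59341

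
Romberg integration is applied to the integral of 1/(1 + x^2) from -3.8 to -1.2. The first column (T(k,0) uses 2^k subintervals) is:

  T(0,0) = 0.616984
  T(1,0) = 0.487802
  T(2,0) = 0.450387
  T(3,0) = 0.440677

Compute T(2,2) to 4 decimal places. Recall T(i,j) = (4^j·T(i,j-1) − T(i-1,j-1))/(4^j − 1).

0.4375

Richardson extrapolation on the trapezoidal column (denominator 4−1=3):
T(1,1) = 0.487802 + (0.487802 − 0.616984)/3 = 0.444741
T(2,1) = (4·0.450387 − 0.487802) / 3 = 0.437915
T(2,2) = (16·0.437915 − 0.444741) / 15 = 0.437460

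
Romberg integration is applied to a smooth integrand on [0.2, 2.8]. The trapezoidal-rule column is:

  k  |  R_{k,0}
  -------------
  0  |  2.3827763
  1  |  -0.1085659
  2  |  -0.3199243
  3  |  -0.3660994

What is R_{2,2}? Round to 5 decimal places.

-0.35380

Richardson extrapolation on the trapezoidal column (denominator 4−1=3):
R_{1,1} = -0.1085659 + (-0.1085659 − 2.3827763)/3 = -0.9390133
R_{2,1} = (4·(-0.3199243) − (-0.1085659)) / 3 = -0.3903771
R_{2,2} = (16·(-0.3903771) − (-0.9390133)) / 15 = -0.3538014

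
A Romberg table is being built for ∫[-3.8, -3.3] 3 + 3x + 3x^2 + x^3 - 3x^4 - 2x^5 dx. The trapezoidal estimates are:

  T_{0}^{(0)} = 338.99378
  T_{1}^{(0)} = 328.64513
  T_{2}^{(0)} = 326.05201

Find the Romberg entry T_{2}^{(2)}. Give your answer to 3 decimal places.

Richardson extrapolation on the trapezoidal column (denominator 4−1=3):
T_{1}^{(1)} = 328.64513 + (328.64513 − 338.99378)/3 = 325.19558
T_{2}^{(1)} = (4·326.05201 − 328.64513) / 3 = 325.18764
T_{2}^{(2)} = (16·325.18764 − 325.19558) / 15 = 325.18711

325.187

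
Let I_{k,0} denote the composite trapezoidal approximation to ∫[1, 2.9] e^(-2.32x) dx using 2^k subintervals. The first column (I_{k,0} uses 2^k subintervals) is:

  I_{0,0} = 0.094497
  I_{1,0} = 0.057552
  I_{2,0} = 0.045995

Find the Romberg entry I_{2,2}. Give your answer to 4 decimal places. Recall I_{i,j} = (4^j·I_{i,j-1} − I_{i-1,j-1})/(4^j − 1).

Richardson extrapolation on the trapezoidal column (denominator 4−1=3):
I_{1,1} = (4·0.057552 − 0.094497) / 3 = 0.045237
I_{2,1} = (4·0.045995 − 0.057552) / 3 = 0.042143
I_{2,2} = (16·0.042143 − 0.045237) / 15 = 0.041937

0.0419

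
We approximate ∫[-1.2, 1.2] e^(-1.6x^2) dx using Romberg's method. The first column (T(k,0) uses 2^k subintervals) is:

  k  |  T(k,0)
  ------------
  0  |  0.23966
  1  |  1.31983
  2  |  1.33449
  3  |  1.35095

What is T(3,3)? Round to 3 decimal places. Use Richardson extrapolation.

1.358

T(1,1) = (4·1.31983 − 0.23966) / 3 = 1.67989
T(2,1) = (4·1.33449 − 1.31983) / 3 = 1.33938
T(3,1) = 1.35095 + (1.35095 − 1.33449)/3 = 1.35644
T(2,2) = (16·1.33938 − 1.67989) / 15 = 1.31668
T(3,2) = (16·1.35644 − 1.33938) / 15 = 1.35758
T(3,3) = (64·1.35758 − 1.31668) / 63 = 1.35823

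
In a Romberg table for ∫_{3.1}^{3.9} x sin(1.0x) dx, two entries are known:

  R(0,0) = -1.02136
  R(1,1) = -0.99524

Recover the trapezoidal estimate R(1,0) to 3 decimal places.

-1.002

From R(1,1) = (4·R(1,0) − R(0,0))/3, solve for R(1,0):
4·R(1,0) = 3·(-0.99524) + (-1.02136) = -4.00708
R(1,0) = -1.00177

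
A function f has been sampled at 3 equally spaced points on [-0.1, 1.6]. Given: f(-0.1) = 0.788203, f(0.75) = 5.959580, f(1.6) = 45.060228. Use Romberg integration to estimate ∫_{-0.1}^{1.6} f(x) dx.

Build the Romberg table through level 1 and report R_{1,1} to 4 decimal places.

19.7446

R_{0,0} (trapezoid, 1 panel, h=1.7000): 38.971166
R_{1,0} (trapezoid, 2 panels, h=0.8500): 24.551226
R_{1,1} = 24.551226 + (24.551226 − 38.971166)/3 = 19.744579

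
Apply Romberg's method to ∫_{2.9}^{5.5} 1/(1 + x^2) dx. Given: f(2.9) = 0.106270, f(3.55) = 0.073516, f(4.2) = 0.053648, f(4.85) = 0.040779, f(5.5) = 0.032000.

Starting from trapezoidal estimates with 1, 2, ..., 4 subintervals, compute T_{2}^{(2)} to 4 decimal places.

0.1522

T_{0}^{(0)} (trapezoid, 1 panel, h=2.6000): 0.179751
T_{1}^{(0)} (trapezoid, 2 panels, h=1.3000): 0.159618
T_{2}^{(0)} (trapezoid, 4 panels, h=0.6500): 0.154101
T_{1}^{(1)} = 0.159618 + (0.159618 − 0.179751)/3 = 0.152907
T_{2}^{(1)} = 0.154101 + (0.154101 − 0.159618)/3 = 0.152262
T_{2}^{(2)} = 0.152262 + (0.152262 − 0.152907)/15 = 0.152219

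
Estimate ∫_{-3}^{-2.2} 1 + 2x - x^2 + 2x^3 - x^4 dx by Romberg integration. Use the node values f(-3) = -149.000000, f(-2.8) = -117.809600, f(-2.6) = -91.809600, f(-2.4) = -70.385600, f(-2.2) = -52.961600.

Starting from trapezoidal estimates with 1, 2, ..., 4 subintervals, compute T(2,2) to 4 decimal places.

-75.8906

T(0,0) (trapezoid, 1 panel, h=0.8000): -80.784640
T(1,0) (trapezoid, 2 panels, h=0.4000): -77.116160
T(2,0) (trapezoid, 4 panels, h=0.2000): -76.197120
T(1,1) = -77.116160 + (-77.116160 − (-80.784640))/3 = -75.893333
T(2,1) = -76.197120 + (-76.197120 − (-77.116160))/3 = -75.890773
T(2,2) = -75.890773 + (-75.890773 − (-75.893333))/15 = -75.890602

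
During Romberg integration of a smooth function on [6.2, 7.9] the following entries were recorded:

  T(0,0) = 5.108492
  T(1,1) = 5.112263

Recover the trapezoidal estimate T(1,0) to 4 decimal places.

5.1113

From T(1,1) = (4·T(1,0) − T(0,0))/3, solve for T(1,0):
4·T(1,0) = 3·5.112263 + 5.108492 = 20.445281
T(1,0) = 5.111320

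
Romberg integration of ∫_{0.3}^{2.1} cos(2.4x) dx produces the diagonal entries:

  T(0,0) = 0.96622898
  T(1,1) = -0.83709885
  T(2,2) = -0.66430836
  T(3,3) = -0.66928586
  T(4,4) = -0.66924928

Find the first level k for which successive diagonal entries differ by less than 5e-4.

k = 4

|T(1,1) − T(0,0)| = 1.80332783 ≥ 5e-4
|T(2,2) − T(1,1)| = 0.17279049 ≥ 5e-4
|T(3,3) − T(2,2)| = 0.00497750 ≥ 5e-4
|T(4,4) − T(3,3)| = 0.00003658 < 5e-4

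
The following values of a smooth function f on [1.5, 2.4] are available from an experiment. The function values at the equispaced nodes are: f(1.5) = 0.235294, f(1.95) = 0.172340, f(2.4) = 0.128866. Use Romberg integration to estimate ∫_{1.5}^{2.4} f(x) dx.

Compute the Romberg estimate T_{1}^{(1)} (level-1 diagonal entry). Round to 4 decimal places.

0.1580

T_{0}^{(0)} (trapezoid, 1 panel, h=0.9000): 0.163872
T_{1}^{(0)} (trapezoid, 2 panels, h=0.4500): 0.159489
T_{1}^{(1)} = 0.159489 + (0.159489 − 0.163872)/3 = 0.158028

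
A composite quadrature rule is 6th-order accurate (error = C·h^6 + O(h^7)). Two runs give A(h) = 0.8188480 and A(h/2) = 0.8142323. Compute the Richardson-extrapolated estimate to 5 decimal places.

The leading error scales as h^6; refining by a factor of 2 reduces it by 2^6 = 64.
Extrapolated value = (64·A(h/2) − A(h)) / (64 − 1)
= (64·0.8142323 − 0.8188480) / 63
= 51.2920192 / 63 = 0.8141590

0.81416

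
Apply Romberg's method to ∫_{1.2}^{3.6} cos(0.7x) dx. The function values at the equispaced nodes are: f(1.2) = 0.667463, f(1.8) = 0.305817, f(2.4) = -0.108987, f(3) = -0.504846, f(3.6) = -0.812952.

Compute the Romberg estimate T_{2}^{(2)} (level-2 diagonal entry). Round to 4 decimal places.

-0.2319

T_{0}^{(0)} (trapezoid, 1 panel, h=2.4000): -0.174587
T_{1}^{(0)} (trapezoid, 2 panels, h=1.2000): -0.218078
T_{2}^{(0)} (trapezoid, 4 panels, h=0.6000): -0.228456
T_{1}^{(1)} = -0.218078 + (-0.218078 − (-0.174587))/3 = -0.232575
T_{2}^{(1)} = -0.228456 + (-0.228456 − (-0.218078))/3 = -0.231915
T_{2}^{(2)} = -0.231915 + (-0.231915 − (-0.232575))/15 = -0.231871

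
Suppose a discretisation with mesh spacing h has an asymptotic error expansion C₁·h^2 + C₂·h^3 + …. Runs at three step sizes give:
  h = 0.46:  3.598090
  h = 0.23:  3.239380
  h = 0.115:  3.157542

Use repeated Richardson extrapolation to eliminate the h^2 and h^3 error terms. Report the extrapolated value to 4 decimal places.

3.1318

First eliminate the h^2 term (factor 2^2 = 4):
  B₁ = (4·3.239380 − 3.598090)/3 = 3.119810
  B₂ = (4·3.157542 − 3.239380)/3 = 3.130263
Then eliminate the h^3 term (factor 2^3 = 8):
  (8·3.130263 − 3.119810)/7 = 3.131756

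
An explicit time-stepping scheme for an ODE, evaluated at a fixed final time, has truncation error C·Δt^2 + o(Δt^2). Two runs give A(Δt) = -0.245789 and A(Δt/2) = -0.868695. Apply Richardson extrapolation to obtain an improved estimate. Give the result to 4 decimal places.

The leading error scales as Δt^2; refining by a factor of 2 reduces it by 2^2 = 4.
Extrapolated value = (4·A(Δt/2) − A(Δt)) / (4 − 1)
= (4·(-0.868695) − (-0.245789)) / 3
= -3.228991 / 3 = -1.076330

-1.0763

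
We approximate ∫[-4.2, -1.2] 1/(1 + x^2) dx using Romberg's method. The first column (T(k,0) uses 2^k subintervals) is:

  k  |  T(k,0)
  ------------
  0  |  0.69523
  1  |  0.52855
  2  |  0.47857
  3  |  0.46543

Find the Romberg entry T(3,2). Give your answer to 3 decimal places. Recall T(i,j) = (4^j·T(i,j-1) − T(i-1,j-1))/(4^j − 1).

T(2,1) = 0.47857 + (0.47857 − 0.52855)/3 = 0.46191
T(3,1) = 0.46543 + (0.46543 − 0.47857)/3 = 0.46105
T(3,2) = 0.46105 + (0.46105 − 0.46191)/15 = 0.46099

0.461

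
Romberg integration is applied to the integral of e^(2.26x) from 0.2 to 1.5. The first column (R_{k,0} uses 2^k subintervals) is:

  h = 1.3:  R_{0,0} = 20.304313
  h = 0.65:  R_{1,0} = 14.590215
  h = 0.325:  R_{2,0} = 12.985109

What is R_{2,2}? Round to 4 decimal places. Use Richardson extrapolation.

12.4344

R_{1,1} = 14.590215 + (14.590215 − 20.304313)/3 = 12.685516
R_{2,1} = 12.985109 + (12.985109 − 14.590215)/3 = 12.450074
R_{2,2} = 12.450074 + (12.450074 − 12.685516)/15 = 12.434378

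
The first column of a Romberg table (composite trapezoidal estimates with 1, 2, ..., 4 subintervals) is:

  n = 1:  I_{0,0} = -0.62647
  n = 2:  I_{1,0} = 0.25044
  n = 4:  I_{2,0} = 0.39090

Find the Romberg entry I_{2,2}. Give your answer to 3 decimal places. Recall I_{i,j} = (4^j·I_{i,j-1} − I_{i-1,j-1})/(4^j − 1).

0.431

Richardson extrapolation on the trapezoidal column (denominator 4−1=3):
I_{1,1} = 0.25044 + (0.25044 − (-0.62647))/3 = 0.54274
I_{2,1} = 0.39090 + (0.39090 − 0.25044)/3 = 0.43772
I_{2,2} = (16·0.43772 − 0.54274) / 15 = 0.43072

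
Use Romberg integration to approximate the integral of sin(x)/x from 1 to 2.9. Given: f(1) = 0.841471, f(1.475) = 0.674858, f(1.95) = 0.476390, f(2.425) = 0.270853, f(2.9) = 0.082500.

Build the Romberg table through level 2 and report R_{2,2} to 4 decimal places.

R_{0,0} (trapezoid, 1 panel, h=1.9000): 0.877772
R_{1,0} (trapezoid, 2 panels, h=0.9500): 0.891457
R_{2,0} (trapezoid, 4 panels, h=0.4750): 0.894941
R_{1,1} = 0.891457 + (0.891457 − 0.877772)/3 = 0.896019
R_{2,1} = 0.894941 + (0.894941 − 0.891457)/3 = 0.896102
R_{2,2} = 0.896102 + (0.896102 − 0.896019)/15 = 0.896108

0.8961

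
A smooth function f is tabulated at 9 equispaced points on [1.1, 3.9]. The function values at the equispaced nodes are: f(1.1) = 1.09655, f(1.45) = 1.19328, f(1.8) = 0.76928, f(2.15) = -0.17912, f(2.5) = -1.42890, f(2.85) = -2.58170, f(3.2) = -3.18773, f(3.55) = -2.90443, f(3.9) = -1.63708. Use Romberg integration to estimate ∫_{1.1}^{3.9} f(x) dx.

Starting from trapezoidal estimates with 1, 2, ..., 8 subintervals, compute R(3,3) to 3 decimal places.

-3.047

R(0,0) (trapezoid, 1 panel, h=2.8000): -0.75674
R(1,0) (trapezoid, 2 panels, h=1.4000): -2.37883
R(2,0) (trapezoid, 4 panels, h=0.7000): -2.88233
R(3,0) (trapezoid, 8 panels, h=0.3500): -3.00635
R(1,1) = -2.37883 + (-2.37883 − (-0.75674))/3 = -2.91953
R(2,1) = -2.88233 + (-2.88233 − (-2.37883))/3 = -3.05016
R(3,1) = -3.00635 + (-3.00635 − (-2.88233))/3 = -3.04769
R(2,2) = -3.05016 + (-3.05016 − (-2.91953))/15 = -3.05887
R(3,2) = -3.04769 + (-3.04769 − (-3.05016))/15 = -3.04753
R(3,3) = -3.04753 + (-3.04753 − (-3.05887))/63 = -3.04735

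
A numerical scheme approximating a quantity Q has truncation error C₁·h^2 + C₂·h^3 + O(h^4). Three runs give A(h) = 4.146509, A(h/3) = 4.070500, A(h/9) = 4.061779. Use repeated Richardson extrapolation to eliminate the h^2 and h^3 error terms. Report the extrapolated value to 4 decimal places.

First eliminate the h^2 term (factor 3^2 = 9):
  B₁ = (9·4.070500 − 4.146509)/8 = 4.060999
  B₂ = (9·4.061779 − 4.070500)/8 = 4.060689
Then eliminate the h^3 term (factor 3^3 = 27):
  (27·4.060689 − 4.060999)/26 = 4.060677

4.0607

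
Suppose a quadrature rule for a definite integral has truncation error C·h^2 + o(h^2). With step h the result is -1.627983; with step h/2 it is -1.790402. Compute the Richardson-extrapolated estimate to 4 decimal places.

-1.8445

The leading error scales as h^2; refining by a factor of 2 reduces it by 2^2 = 4.
Extrapolated value = (4·A(h/2) − A(h)) / (4 − 1)
= (4·(-1.790402) − (-1.627983)) / 3
= -5.533625 / 3 = -1.844542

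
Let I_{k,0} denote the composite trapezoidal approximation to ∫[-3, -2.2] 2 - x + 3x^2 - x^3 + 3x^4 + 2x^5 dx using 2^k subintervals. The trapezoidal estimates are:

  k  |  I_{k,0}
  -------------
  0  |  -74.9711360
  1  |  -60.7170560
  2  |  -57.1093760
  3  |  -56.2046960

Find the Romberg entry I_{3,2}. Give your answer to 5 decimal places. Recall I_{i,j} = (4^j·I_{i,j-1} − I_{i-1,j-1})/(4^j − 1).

Richardson extrapolation on the trapezoidal column (denominator 4−1=3):
I_{2,1} = -57.1093760 + (-57.1093760 − (-60.7170560))/3 = -55.9068160
I_{3,1} = -56.2046960 + (-56.2046960 − (-57.1093760))/3 = -55.9031360
I_{3,2} = (16·(-55.9031360) − (-55.9068160)) / 15 = -55.9028907

-55.90289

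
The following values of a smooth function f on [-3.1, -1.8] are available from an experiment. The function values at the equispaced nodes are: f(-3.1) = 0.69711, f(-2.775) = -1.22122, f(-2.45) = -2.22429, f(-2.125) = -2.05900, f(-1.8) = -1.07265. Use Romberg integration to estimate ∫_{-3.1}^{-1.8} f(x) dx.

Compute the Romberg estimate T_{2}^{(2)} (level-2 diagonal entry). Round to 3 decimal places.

T_{0}^{(0)} (trapezoid, 1 panel, h=1.3000): -0.24410
T_{1}^{(0)} (trapezoid, 2 panels, h=0.6500): -1.56784
T_{2}^{(0)} (trapezoid, 4 panels, h=0.3250): -1.84999
T_{1}^{(1)} = -1.56784 + (-1.56784 − (-0.24410))/3 = -2.00909
T_{2}^{(1)} = -1.84999 + (-1.84999 − (-1.56784))/3 = -1.94404
T_{2}^{(2)} = -1.94404 + (-1.94404 − (-2.00909))/15 = -1.93970

-1.940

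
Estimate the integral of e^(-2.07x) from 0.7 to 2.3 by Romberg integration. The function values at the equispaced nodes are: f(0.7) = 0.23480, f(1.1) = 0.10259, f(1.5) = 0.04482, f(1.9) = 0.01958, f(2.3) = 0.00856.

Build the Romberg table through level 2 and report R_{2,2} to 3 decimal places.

R_{0,0} (trapezoid, 1 panel, h=1.6000): 0.19469
R_{1,0} (trapezoid, 2 panels, h=0.8000): 0.13320
R_{2,0} (trapezoid, 4 panels, h=0.4000): 0.11547
R_{1,1} = 0.13320 + (0.13320 − 0.19469)/3 = 0.11270
R_{2,1} = 0.11547 + (0.11547 − 0.13320)/3 = 0.10956
R_{2,2} = 0.10956 + (0.10956 − 0.11270)/15 = 0.10935

0.109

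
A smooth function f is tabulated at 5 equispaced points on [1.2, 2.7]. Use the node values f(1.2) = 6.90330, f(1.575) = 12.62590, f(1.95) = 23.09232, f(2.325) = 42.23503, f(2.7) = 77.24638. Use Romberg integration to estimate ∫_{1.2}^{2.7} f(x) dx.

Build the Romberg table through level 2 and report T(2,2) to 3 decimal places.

43.695

T(0,0) (trapezoid, 1 panel, h=1.5000): 63.11226
T(1,0) (trapezoid, 2 panels, h=0.7500): 48.87537
T(2,0) (trapezoid, 4 panels, h=0.3750): 45.01053
T(1,1) = 48.87537 + (48.87537 − 63.11226)/3 = 44.12974
T(2,1) = 45.01053 + (45.01053 − 48.87537)/3 = 43.72225
T(2,2) = 43.72225 + (43.72225 − 44.12974)/15 = 43.69508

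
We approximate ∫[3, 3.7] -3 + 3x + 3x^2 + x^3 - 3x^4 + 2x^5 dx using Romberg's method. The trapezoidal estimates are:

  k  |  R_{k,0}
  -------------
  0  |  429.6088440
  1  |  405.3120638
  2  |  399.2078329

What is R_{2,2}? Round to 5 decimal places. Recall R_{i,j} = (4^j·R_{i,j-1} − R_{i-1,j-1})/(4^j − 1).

397.17042

Richardson extrapolation on the trapezoidal column (denominator 4−1=3):
R_{1,1} = (4·405.3120638 − 429.6088440) / 3 = 397.2131371
R_{2,1} = 399.2078329 + (399.2078329 − 405.3120638)/3 = 397.1730893
R_{2,2} = (16·397.1730893 − 397.2131371) / 15 = 397.1704194
(Column j=1 coincides with Simpson's rule on the same nodes.)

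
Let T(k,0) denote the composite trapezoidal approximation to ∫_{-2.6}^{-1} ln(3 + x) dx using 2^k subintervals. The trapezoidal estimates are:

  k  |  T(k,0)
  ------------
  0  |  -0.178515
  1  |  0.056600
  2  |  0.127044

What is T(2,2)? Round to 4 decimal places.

Richardson extrapolation on the trapezoidal column (denominator 4−1=3):
T(1,1) = (4·0.056600 − (-0.178515)) / 3 = 0.134972
T(2,1) = 0.127044 + (0.127044 − 0.056600)/3 = 0.150525
T(2,2) = 0.150525 + (0.150525 − 0.134972)/15 = 0.151562
(Column j=1 coincides with Simpson's rule on the same nodes.)

0.1516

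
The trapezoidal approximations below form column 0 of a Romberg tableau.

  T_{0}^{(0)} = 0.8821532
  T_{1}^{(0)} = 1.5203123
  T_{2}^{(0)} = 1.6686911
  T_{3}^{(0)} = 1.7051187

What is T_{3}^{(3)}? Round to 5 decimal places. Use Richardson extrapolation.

1.71720

Richardson extrapolation on the trapezoidal column (denominator 4−1=3):
T_{1}^{(1)} = (4·1.5203123 − 0.8821532) / 3 = 1.7330320
T_{2}^{(1)} = 1.6686911 + (1.6686911 − 1.5203123)/3 = 1.7181507
T_{3}^{(1)} = 1.7051187 + (1.7051187 − 1.6686911)/3 = 1.7172612
T_{2}^{(2)} = (16·1.7181507 − 1.7330320) / 15 = 1.7171586
T_{3}^{(2)} = (16·1.7172612 − 1.7181507) / 15 = 1.7172019
T_{3}^{(3)} = 1.7172019 + (1.7172019 − 1.7171586)/63 = 1.7172026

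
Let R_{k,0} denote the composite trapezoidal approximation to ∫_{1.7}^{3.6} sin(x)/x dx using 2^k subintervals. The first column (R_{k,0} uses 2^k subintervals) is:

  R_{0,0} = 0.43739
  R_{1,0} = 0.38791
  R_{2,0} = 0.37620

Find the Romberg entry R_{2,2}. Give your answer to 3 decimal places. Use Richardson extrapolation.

R_{1,1} = 0.38791 + (0.38791 − 0.43739)/3 = 0.37142
R_{2,1} = (4·0.37620 − 0.38791) / 3 = 0.37230
R_{2,2} = (16·0.37230 − 0.37142) / 15 = 0.37236

0.372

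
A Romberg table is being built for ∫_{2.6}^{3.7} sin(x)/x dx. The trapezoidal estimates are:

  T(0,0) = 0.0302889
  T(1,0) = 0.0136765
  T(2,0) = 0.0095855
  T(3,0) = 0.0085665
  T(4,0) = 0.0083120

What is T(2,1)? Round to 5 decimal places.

Richardson extrapolation on the trapezoidal column (denominator 4−1=3):
T(2,1) = (4·0.0095855 − 0.0136765) / 3 = 0.0082218

0.00822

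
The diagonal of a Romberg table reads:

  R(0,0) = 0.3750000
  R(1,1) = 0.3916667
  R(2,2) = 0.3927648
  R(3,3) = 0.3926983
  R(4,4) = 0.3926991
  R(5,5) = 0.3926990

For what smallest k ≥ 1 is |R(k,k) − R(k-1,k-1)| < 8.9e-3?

k = 2

|R(1,1) − R(0,0)| = 0.0166667 ≥ 8.9e-3
|R(2,2) − R(1,1)| = 0.0010981 < 8.9e-3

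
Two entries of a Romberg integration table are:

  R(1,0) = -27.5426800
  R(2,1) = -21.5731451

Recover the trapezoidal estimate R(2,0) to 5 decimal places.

-23.06553

From R(2,1) = (4·R(2,0) − R(1,0))/3, solve for R(2,0):
4·R(2,0) = 3·(-21.5731451) + (-27.5426800) = -92.2621153
R(2,0) = -23.0655288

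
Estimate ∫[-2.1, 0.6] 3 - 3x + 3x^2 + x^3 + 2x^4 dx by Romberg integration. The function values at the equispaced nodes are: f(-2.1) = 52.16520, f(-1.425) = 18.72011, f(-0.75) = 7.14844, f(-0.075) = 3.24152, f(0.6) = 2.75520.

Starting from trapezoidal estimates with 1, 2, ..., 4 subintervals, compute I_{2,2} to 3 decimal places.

I_{0,0} (trapezoid, 1 panel, h=2.7000): 74.14254
I_{1,0} (trapezoid, 2 panels, h=1.3500): 46.72166
I_{2,0} (trapezoid, 4 panels, h=0.6750): 38.18493
I_{1,1} = 46.72166 + (46.72166 − 74.14254)/3 = 37.58137
I_{2,1} = 38.18493 + (38.18493 − 46.72166)/3 = 35.33935
I_{2,2} = 35.33935 + (35.33935 − 37.58137)/15 = 35.18988

35.190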